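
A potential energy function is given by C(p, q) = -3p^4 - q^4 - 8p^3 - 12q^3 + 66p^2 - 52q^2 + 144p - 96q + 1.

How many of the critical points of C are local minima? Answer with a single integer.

C separates as a function of p plus a function of q, so ∇C=0 decouples.
∂C/∂p = -12(p - 3)(p + 1)(p + 4) = 0 at p ∈ {-4, -1, 3}; ∂C/∂q = -4(q + 2)(q + 3)(q + 4) = 0 at q ∈ {-4, -3, -2}.
The Hessian is diagonal: diag(C_pp, C_qq). Second derivatives: C_pp(-4)=-252, C_pp(-1)=144, C_pp(3)=-336; C_qq(-4)=-8, C_qq(-3)=4, C_qq(-2)=-8.
Local minima occur where both diagonal entries positive: (-1, -3). Count: 1.

1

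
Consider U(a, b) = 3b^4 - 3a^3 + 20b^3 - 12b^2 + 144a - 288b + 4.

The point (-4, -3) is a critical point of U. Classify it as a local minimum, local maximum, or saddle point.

saddle point

The mixed partial ∂²U/∂a∂b is 0, so the Hessian at any point is diag(U_aa, U_bb) = diag(-18a, 12(3b^2 + 10b - 2)).
At (-4, -3): H = diag(72, -60).
The eigenvalues have opposite signs, so H is indefinite: a saddle point.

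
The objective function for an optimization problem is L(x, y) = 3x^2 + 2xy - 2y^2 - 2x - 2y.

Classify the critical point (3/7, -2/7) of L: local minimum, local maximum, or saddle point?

saddle point

The Hessian of L is constant: H = [[6, 2], [2, -4]].
det(H) = 6·(-4) − 2² = -28.
Since det(H) < 0, H is indefinite and the critical point is a saddle point.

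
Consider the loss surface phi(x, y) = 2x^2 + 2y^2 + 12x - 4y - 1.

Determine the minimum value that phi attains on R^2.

phi(x,y) separates as P(x) + Q(y) − 1, so its minimum is min P + min Q − 1.
P'(x) = 4x + 12 vanishes at x ∈ {-3}; Q'(y) = 4y - 4 vanishes at y ∈ {1}.
Local minima of P (where P''>0): P(-3)=-18. Local minima of Q: Q(1)=-2.
So the global minimum of phi is P(-3) + Q(1) − 1 = -18 − 2 − 1 = -21, attained at (-3, 1).

-21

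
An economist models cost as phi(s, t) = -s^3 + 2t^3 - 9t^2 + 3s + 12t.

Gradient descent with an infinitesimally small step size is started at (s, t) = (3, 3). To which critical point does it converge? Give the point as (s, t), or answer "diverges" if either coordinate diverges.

phi is separable, so gradient descent decouples: s follows -∂phi/∂s, t follows -∂phi/∂t.
∂phi/∂s = -3(s - 1)(s + 1); at s=3 this is -24, so s increases.
∂phi/∂t = 6(t - 2)(t - 1); at t=3 this is 12, so t decreases.
The s-coordinate has no critical point in that direction and runs off to infinity.

diverges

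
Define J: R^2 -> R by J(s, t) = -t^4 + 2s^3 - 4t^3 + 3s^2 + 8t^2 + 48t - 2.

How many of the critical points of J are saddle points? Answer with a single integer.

J separates as a function of s plus a function of t, so ∇J=0 decouples.
∂J/∂s = 6s(s + 1) = 0 at s ∈ {-1, 0}; ∂J/∂t = -4(t - 2)(t + 2)(t + 3) = 0 at t ∈ {-3, -2, 2}.
The Hessian is diagonal: diag(J_ss, J_tt). Second derivatives: J_ss(-1)=-6, J_ss(0)=6; J_tt(-3)=-20, J_tt(-2)=16, J_tt(2)=-80.
Saddle points occur where the two diagonal entries have opposite signs: (-1, -2), (0, -3), (0, 2). Count: 3.

3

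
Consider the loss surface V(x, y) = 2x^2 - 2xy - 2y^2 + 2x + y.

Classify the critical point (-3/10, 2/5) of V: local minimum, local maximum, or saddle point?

saddle point

The Hessian of V is constant: H = [[4, -2], [-2, -4]].
det(H) = 4·(-4) − (-2)² = -20.
Since det(H) < 0, H is indefinite and the critical point is a saddle point.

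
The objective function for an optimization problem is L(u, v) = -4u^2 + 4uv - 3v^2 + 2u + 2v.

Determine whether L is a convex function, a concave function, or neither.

L is quadratic, so its Hessian is the constant matrix H = [[-8, 4], [4, -6]].
det(H) = 32, tr(H) = -14.
det(H) > 0 and tr(H) < 0, so H is negative definite everywhere: concave.

concave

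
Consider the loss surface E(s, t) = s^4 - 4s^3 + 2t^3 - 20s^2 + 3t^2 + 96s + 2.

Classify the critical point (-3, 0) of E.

The mixed partial ∂²E/∂s∂t is 0, so the Hessian at any point is diag(E_ss, E_tt) = diag(4(3s^2 - 6s - 10), 6(2t + 1)).
At (-3, 0): H = diag(140, 6).
Both eigenvalues are positive, so H is positive definite: a local minimum.

local minimum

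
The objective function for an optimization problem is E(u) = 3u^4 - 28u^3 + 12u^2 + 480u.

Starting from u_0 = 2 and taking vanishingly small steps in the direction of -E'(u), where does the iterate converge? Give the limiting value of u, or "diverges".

E'(u) = 12(u - 5)(u - 4)(u + 2), so E'(2) = 288.
Gradient descent moves in the -E' direction, i.e. u is decreasing.
The nearest critical point in that direction is u = -2, where E'' = 504 > 0 (a local minimum). The iterate converges there.

-2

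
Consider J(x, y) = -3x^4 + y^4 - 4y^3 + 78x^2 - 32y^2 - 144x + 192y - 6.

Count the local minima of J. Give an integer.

J separates as a function of x plus a function of y, so ∇J=0 decouples.
∂J/∂x = -12(x - 3)(x - 1)(x + 4) = 0 at x ∈ {-4, 1, 3}; ∂J/∂y = 4(y - 4)(y - 3)(y + 4) = 0 at y ∈ {-4, 3, 4}.
The Hessian is diagonal: diag(J_xx, J_yy). Second derivatives: J_xx(-4)=-420, J_xx(1)=120, J_xx(3)=-168; J_yy(-4)=224, J_yy(3)=-28, J_yy(4)=32.
Local minima occur where both diagonal entries positive: (1, -4), (1, 4). Count: 2.

2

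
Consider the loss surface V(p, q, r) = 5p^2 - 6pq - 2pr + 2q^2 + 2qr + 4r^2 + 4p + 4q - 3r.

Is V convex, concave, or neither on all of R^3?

V is quadratic, so its Hessian is the constant matrix H = [[10, -6, -2], [-6, 4, 2], [-2, 2, 8]].
Leading principal minors: 10, 4, 24.
All positive ⇒ H ≻ 0 ⇒ convex.

convex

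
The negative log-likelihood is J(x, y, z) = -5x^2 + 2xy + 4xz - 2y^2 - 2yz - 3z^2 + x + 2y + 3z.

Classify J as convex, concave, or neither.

J is quadratic, so its Hessian is the constant matrix H = [[-10, 2, 4], [2, -4, -2], [4, -2, -6]].
Leading principal minors: -10, 36, -144.
Signs alternate −, +, − ⇒ H ≺ 0 ⇒ concave.

concave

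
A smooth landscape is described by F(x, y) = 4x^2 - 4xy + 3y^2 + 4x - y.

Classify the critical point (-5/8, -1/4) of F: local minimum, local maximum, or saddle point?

The Hessian of F is constant: H = [[8, -4], [-4, 6]].
det(H) = 8·6 − (-4)² = 32.
det(H) > 0 and tr(H) = 14 > 0, so H is positive definite and the point is a local minimum.

local minimum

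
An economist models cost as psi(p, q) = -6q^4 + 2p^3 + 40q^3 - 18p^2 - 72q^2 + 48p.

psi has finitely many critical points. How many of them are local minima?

psi separates as a function of p plus a function of q, so ∇psi=0 decouples.
∂psi/∂p = 6(p - 4)(p - 2) = 0 at p ∈ {2, 4}; ∂psi/∂q = -24q(q - 3)(q - 2) = 0 at q ∈ {0, 2, 3}.
The Hessian is diagonal: diag(psi_pp, psi_qq). Second derivatives: psi_pp(2)=-12, psi_pp(4)=12; psi_qq(0)=-144, psi_qq(2)=48, psi_qq(3)=-72.
Local minima occur where both diagonal entries positive: (4, 2). Count: 1.

1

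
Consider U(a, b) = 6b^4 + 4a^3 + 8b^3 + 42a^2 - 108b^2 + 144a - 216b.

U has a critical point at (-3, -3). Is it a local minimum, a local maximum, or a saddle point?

The mixed partial ∂²U/∂a∂b is 0, so the Hessian at any point is diag(U_aa, U_bb) = diag(12(2a + 7), 24(3b^2 + 2b - 9)).
At (-3, -3): H = diag(12, 288).
Both eigenvalues are positive, so H is positive definite: a local minimum.

local minimum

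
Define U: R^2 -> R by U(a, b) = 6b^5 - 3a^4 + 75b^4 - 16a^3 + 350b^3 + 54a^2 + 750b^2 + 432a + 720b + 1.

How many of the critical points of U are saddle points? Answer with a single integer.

U separates as a function of a plus a function of b, so ∇U=0 decouples.
∂U/∂a = -12(a - 3)(a + 3)(a + 4) = 0 at a ∈ {-4, -3, 3}; ∂U/∂b = 30(b + 1)(b + 2)(b + 3)(b + 4) = 0 at b ∈ {-4, -3, -2, -1}.
The Hessian is diagonal: diag(U_aa, U_bb). Second derivatives: U_aa(-4)=-84, U_aa(-3)=72, U_aa(3)=-504; U_bb(-4)=-180, U_bb(-3)=60, U_bb(-2)=-60, U_bb(-1)=180.
Saddle points occur where the two diagonal entries have opposite signs: (-4, -3), (-4, -1), (-3, -4), (-3, -2), (3, -3), (3, -1). Count: 6.

6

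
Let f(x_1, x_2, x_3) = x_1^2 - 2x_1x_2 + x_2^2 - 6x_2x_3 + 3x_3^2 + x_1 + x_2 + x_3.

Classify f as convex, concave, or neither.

f is quadratic, so its Hessian is the constant matrix H = [[2, -2, 0], [-2, 2, -6], [0, -6, 6]].
Leading principal minors: 2, 0, -72.
Neither pattern holds ⇒ H is indefinite ⇒ neither convex nor concave.

neither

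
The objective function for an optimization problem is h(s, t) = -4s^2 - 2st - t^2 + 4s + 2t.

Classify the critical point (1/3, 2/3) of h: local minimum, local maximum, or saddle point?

local maximum

The Hessian of h is constant: H = [[-8, -2], [-2, -2]].
det(H) = (-8)·(-2) − (-2)² = 12.
det(H) > 0 and tr(H) = -10 < 0, so H is negative definite and the point is a local maximum.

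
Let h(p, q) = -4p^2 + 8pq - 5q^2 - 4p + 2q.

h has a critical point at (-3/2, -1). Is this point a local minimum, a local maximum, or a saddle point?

The Hessian of h is constant: H = [[-8, 8], [8, -10]].
det(H) = (-8)·(-10) − 8² = 16.
det(H) > 0 and tr(H) = -18 < 0, so H is negative definite and the point is a local maximum.

local maximum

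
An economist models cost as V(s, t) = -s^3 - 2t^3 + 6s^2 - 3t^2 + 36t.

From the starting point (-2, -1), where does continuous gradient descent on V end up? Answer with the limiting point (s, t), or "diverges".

(0, -3)

V is separable, so gradient descent decouples: s follows -∂V/∂s, t follows -∂V/∂t.
∂V/∂s = -3s(s - 4); at s=-2 this is -36, so s increases.
∂V/∂t = -6(t - 2)(t + 3); at t=-1 this is 36, so t decreases.
s converges to its nearest critical value 0 (a local min of the s-part); t converges to -3. The iterate converges to (0, -3).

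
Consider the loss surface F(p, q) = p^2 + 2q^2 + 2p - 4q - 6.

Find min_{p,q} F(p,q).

F(p,q) separates as A(p) + B(q) − 6, so its minimum is min A + min B − 6.
A'(p) = 2p + 2 vanishes at p ∈ {-1}; B'(q) = 4q - 4 vanishes at q ∈ {1}.
Local minima of A (where A''>0): A(-1)=-1. Local minima of B: B(1)=-2.
So the global minimum of F is A(-1) + B(1) − 6 = -1 − 2 − 6 = -9, attained at (-1, 1).

-9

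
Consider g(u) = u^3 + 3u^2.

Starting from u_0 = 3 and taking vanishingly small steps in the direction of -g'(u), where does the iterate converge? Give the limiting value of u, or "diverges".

g'(u) = 3u(u + 2), so g'(3) = 45.
Gradient descent moves in the -g' direction, i.e. u is decreasing.
The nearest critical point in that direction is u = 0, where g'' = 6 > 0 (a local minimum). The iterate converges there.

0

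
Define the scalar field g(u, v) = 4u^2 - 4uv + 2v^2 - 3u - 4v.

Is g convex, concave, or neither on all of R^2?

g is quadratic, so its Hessian is the constant matrix H = [[8, -4], [-4, 4]].
det(H) = 16, tr(H) = 12.
det(H) > 0 and tr(H) > 0, so H is positive definite everywhere: convex.

convex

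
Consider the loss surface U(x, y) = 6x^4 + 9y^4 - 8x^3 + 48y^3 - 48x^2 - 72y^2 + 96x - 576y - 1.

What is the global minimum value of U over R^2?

U(x,y) separates as P(x) + Q(y) − 1, so its minimum is min P + min Q − 1.
P'(x) = 24(x - 2)(x - 1)(x + 2) vanishes at x ∈ {-2, 1, 2}; Q'(y) = 36(y - 2)(y + 2)(y + 4) vanishes at y ∈ {-4, -2, 2}.
Local minima of P (where P''>0): P(-2)=-224, P(2)=32. Local minima of Q: Q(-4)=384, Q(2)=-912.
So the global minimum of U is P(-2) + Q(2) − 1 = -224 − 912 − 1 = -1137, attained at (-2, 2).

-1137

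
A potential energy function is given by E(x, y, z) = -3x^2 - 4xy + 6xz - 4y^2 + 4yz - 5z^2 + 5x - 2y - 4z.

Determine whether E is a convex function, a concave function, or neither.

concave

E is quadratic, so its Hessian is the constant matrix H = [[-6, -4, 6], [-4, -8, 4], [6, 4, -10]].
Leading principal minors: -6, 32, -128.
Signs alternate −, +, − ⇒ H ≺ 0 ⇒ concave.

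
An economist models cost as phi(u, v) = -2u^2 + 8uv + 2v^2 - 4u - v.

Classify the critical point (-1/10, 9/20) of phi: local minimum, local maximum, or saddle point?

The Hessian of phi is constant: H = [[-4, 8], [8, 4]].
det(H) = (-4)·4 − 8² = -80.
Since det(H) < 0, H is indefinite and the critical point is a saddle point.

saddle point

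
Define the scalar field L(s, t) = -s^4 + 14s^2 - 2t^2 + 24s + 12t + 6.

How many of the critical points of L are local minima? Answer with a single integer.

L separates as a function of s plus a function of t, so ∇L=0 decouples.
∂L/∂s = -4(s - 3)(s + 1)(s + 2) = 0 at s ∈ {-2, -1, 3}; ∂L/∂t = -4(t - 3) = 0 at t ∈ {3}.
The Hessian is diagonal: diag(L_ss, L_tt). Second derivatives: L_ss(-2)=-20, L_ss(-1)=16, L_ss(3)=-80; L_tt(3)=-4.
Local minima occur where both diagonal entries positive: none. Count: 0.

0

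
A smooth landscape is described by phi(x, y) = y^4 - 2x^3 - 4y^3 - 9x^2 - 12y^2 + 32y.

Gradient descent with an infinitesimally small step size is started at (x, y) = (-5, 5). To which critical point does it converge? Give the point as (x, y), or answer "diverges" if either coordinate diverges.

phi is separable, so gradient descent decouples: x follows -∂phi/∂x, y follows -∂phi/∂y.
∂phi/∂x = -6x(x + 3); at x=-5 this is -60, so x increases.
∂phi/∂y = 4(y - 4)(y - 1)(y + 2); at y=5 this is 112, so y decreases.
x converges to its nearest critical value -3 (a local min of the x-part); y converges to 4. The iterate converges to (-3, 4).

(-3, 4)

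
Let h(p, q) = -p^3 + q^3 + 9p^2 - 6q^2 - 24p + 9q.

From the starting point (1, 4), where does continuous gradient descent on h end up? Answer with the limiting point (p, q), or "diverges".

(2, 3)

h is separable, so gradient descent decouples: p follows -∂h/∂p, q follows -∂h/∂q.
∂h/∂p = -3(p - 4)(p - 2); at p=1 this is -9, so p increases.
∂h/∂q = 3(q - 3)(q - 1); at q=4 this is 9, so q decreases.
p converges to its nearest critical value 2 (a local min of the p-part); q converges to 3. The iterate converges to (2, 3).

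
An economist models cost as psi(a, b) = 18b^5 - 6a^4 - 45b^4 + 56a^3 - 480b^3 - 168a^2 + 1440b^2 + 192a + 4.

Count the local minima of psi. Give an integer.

psi separates as a function of a plus a function of b, so ∇psi=0 decouples.
∂psi/∂a = -24(a - 4)(a - 2)(a - 1) = 0 at a ∈ {1, 2, 4}; ∂psi/∂b = 90b(b - 4)(b - 2)(b + 4) = 0 at b ∈ {-4, 0, 2, 4}.
The Hessian is diagonal: diag(psi_aa, psi_bb). Second derivatives: psi_aa(1)=-72, psi_aa(2)=48, psi_aa(4)=-144; psi_bb(-4)=-17280, psi_bb(0)=2880, psi_bb(2)=-2160, psi_bb(4)=5760.
Local minima occur where both diagonal entries positive: (2, 0), (2, 4). Count: 2.

2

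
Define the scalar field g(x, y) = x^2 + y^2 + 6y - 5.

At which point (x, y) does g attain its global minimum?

(0, -3)

g(x,y) separates as P(x) + Q(y) − 5, so its minimum is min P + min Q − 5.
P'(x) = 2x vanishes at x ∈ {0}; Q'(y) = 2y + 6 vanishes at y ∈ {-3}.
Local minima of P (where P''>0): P(0)=0. Local minima of Q: Q(-3)=-9.
So the global minimum of g is P(0) + Q(-3) − 5 = 0 − 9 − 5 = -14, attained at (0, -3).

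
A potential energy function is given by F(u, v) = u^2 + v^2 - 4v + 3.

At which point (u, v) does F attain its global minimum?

F(u,v) separates as P(u) + Q(v) + 3, so its minimum is min P + min Q + 3.
P'(u) = 2u vanishes at u ∈ {0}; Q'(v) = 2v - 4 vanishes at v ∈ {2}.
Local minima of P (where P''>0): P(0)=0. Local minima of Q: Q(2)=-4.
So the global minimum of F is P(0) + Q(2) + 3 = 0 − 4 + 3 = -1, attained at (0, 2).

(0, 2)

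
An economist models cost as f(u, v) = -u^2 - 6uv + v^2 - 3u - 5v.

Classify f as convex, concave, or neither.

neither

f is quadratic, so its Hessian is the constant matrix H = [[-2, -6], [-6, 2]].
det(H) = -40, tr(H) = 0.
det(H) < 0, so H is indefinite: neither convex nor concave.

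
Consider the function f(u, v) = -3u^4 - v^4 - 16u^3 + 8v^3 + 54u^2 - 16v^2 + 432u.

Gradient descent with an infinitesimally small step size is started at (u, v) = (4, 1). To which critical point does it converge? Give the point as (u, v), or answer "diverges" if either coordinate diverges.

diverges

f is separable, so gradient descent decouples: u follows -∂f/∂u, v follows -∂f/∂v.
∂f/∂u = -12(u - 3)(u + 3)(u + 4); at u=4 this is -672, so u increases.
∂f/∂v = -4v(v - 4)(v - 2); at v=1 this is -12, so v increases.
The u-coordinate has no critical point in that direction and runs off to infinity.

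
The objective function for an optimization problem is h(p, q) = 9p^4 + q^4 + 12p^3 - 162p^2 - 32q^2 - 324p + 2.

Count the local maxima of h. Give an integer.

1

h separates as a function of p plus a function of q, so ∇h=0 decouples.
∂h/∂p = 36(p - 3)(p + 1)(p + 3) = 0 at p ∈ {-3, -1, 3}; ∂h/∂q = 4q(q - 4)(q + 4) = 0 at q ∈ {-4, 0, 4}.
The Hessian is diagonal: diag(h_pp, h_qq). Second derivatives: h_pp(-3)=432, h_pp(-1)=-288, h_pp(3)=864; h_qq(-4)=128, h_qq(0)=-64, h_qq(4)=128.
Local maxima occur where both diagonal entries negative: (-1, 0). Count: 1.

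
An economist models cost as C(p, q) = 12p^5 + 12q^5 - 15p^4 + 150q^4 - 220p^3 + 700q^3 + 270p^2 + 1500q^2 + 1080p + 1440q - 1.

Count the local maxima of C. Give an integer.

4

C separates as a function of p plus a function of q, so ∇C=0 decouples.
∂C/∂p = 60(p - 3)(p - 2)(p + 1)(p + 3) = 0 at p ∈ {-3, -1, 2, 3}; ∂C/∂q = 60(q + 1)(q + 2)(q + 3)(q + 4) = 0 at q ∈ {-4, -3, -2, -1}.
The Hessian is diagonal: diag(C_pp, C_qq). Second derivatives: C_pp(-3)=-3600, C_pp(-1)=1440, C_pp(2)=-900, C_pp(3)=1440; C_qq(-4)=-360, C_qq(-3)=120, C_qq(-2)=-120, C_qq(-1)=360.
Local maxima occur where both diagonal entries negative: (-3, -4), (-3, -2), (2, -4), (2, -2). Count: 4.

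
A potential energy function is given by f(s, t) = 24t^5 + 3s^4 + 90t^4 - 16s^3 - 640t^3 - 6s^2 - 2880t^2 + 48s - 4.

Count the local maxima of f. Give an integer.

2

f separates as a function of s plus a function of t, so ∇f=0 decouples.
∂f/∂s = 12(s - 4)(s - 1)(s + 1) = 0 at s ∈ {-1, 1, 4}; ∂f/∂t = 120t(t - 4)(t + 3)(t + 4) = 0 at t ∈ {-4, -3, 0, 4}.
The Hessian is diagonal: diag(f_ss, f_tt). Second derivatives: f_ss(-1)=120, f_ss(1)=-72, f_ss(4)=180; f_tt(-4)=-3840, f_tt(-3)=2520, f_tt(0)=-5760, f_tt(4)=26880.
Local maxima occur where both diagonal entries negative: (1, -4), (1, 0). Count: 2.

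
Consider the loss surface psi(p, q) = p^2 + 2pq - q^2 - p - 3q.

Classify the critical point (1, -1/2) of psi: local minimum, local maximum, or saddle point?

saddle point

The Hessian of psi is constant: H = [[2, 2], [2, -2]].
det(H) = 2·(-2) − 2² = -8.
Since det(H) < 0, H is indefinite and the critical point is a saddle point.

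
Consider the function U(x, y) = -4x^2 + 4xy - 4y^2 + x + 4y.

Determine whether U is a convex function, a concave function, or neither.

U is quadratic, so its Hessian is the constant matrix H = [[-8, 4], [4, -8]].
det(H) = 48, tr(H) = -16.
det(H) > 0 and tr(H) < 0, so H is negative definite everywhere: concave.

concave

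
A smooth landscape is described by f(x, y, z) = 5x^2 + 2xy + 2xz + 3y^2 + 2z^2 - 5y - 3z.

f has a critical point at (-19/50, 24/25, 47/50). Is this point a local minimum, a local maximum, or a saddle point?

The Hessian is constant: H = [[10, 2, 2], [2, 6, 0], [2, 0, 4]].
Leading principal minors: Δ₁ = 10, Δ₂ = 56, Δ₃ = 200.
All leading minors are positive, so H is positive definite: a local minimum.

local minimum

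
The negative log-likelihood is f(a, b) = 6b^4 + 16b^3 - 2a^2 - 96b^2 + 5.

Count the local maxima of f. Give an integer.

1

f separates as a function of a plus a function of b, so ∇f=0 decouples.
∂f/∂a = -4a = 0 at a ∈ {0}; ∂f/∂b = 24b(b - 2)(b + 4) = 0 at b ∈ {-4, 0, 2}.
The Hessian is diagonal: diag(f_aa, f_bb). Second derivatives: f_aa(0)=-4; f_bb(-4)=576, f_bb(0)=-192, f_bb(2)=288.
Local maxima occur where both diagonal entries negative: (0, 0). Count: 1.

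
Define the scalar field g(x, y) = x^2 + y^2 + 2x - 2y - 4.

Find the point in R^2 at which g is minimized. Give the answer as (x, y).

(-1, 1)

g(x,y) separates as P(x) + Q(y) − 4, so its minimum is min P + min Q − 4.
P'(x) = 2x + 2 vanishes at x ∈ {-1}; Q'(y) = 2y - 2 vanishes at y ∈ {1}.
Local minima of P (where P''>0): P(-1)=-1. Local minima of Q: Q(1)=-1.
So the global minimum of g is P(-1) + Q(1) − 4 = -1 − 1 − 4 = -6, attained at (-1, 1).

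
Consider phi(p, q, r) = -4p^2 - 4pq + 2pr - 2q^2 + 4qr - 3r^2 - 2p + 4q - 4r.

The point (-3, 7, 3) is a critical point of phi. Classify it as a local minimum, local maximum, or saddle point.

The Hessian is constant: H = [[-8, -4, 2], [-4, -4, 4], [2, 4, -6]].
Leading principal minors: Δ₁ = -8, Δ₂ = 16, Δ₃ = -16.
The minors alternate sign starting negative (−, +, −), so H is negative definite: a local maximum.

local maximum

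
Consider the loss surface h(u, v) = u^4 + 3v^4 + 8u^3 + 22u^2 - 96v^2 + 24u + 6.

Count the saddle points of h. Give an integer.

4

h separates as a function of u plus a function of v, so ∇h=0 decouples.
∂h/∂u = 4(u + 1)(u + 2)(u + 3) = 0 at u ∈ {-3, -2, -1}; ∂h/∂v = 12v(v - 4)(v + 4) = 0 at v ∈ {-4, 0, 4}.
The Hessian is diagonal: diag(h_uu, h_vv). Second derivatives: h_uu(-3)=8, h_uu(-2)=-4, h_uu(-1)=8; h_vv(-4)=384, h_vv(0)=-192, h_vv(4)=384.
Saddle points occur where the two diagonal entries have opposite signs: (-3, 0), (-2, -4), (-2, 4), (-1, 0). Count: 4.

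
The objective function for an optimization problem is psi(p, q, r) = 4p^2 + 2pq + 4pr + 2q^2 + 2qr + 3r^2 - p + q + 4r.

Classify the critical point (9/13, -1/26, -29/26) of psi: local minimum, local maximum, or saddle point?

local minimum

The Hessian is constant: H = [[8, 2, 4], [2, 4, 2], [4, 2, 6]].
Leading principal minors: Δ₁ = 8, Δ₂ = 28, Δ₃ = 104.
All leading minors are positive, so H is positive definite: a local minimum.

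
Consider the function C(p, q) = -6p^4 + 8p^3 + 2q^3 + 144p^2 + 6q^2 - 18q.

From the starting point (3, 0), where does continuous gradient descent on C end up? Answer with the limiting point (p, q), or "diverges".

C is separable, so gradient descent decouples: p follows -∂C/∂p, q follows -∂C/∂q.
∂C/∂p = -24p(p - 4)(p + 3); at p=3 this is 432, so p decreases.
∂C/∂q = 6(q - 1)(q + 3); at q=0 this is -18, so q increases.
p converges to its nearest critical value 0 (a local min of the p-part); q converges to 1. The iterate converges to (0, 1).

(0, 1)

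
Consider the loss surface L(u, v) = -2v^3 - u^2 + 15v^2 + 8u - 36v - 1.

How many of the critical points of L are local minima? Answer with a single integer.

0

L separates as a function of u plus a function of v, so ∇L=0 decouples.
∂L/∂u = -2(u - 4) = 0 at u ∈ {4}; ∂L/∂v = -6(v - 3)(v - 2) = 0 at v ∈ {2, 3}.
The Hessian is diagonal: diag(L_uu, L_vv). Second derivatives: L_uu(4)=-2; L_vv(2)=6, L_vv(3)=-6.
Local minima occur where both diagonal entries positive: none. Count: 0.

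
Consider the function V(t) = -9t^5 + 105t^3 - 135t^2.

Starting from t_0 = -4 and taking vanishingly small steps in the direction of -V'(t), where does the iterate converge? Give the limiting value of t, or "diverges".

V'(t) = -45t(t - 2)(t - 1)(t + 3), so V'(-4) = -5400.
Gradient descent moves in the -V' direction, i.e. t is increasing.
The nearest critical point in that direction is t = -3, where V'' = 2700 > 0 (a local minimum). The iterate converges there.

-3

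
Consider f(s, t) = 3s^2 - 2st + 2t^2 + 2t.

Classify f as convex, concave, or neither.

convex

f is quadratic, so its Hessian is the constant matrix H = [[6, -2], [-2, 4]].
det(H) = 20, tr(H) = 10.
det(H) > 0 and tr(H) > 0, so H is positive definite everywhere: convex.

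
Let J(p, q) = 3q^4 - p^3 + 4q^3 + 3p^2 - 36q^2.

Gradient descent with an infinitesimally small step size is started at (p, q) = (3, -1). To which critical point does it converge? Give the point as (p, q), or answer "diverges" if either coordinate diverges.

J is separable, so gradient descent decouples: p follows -∂J/∂p, q follows -∂J/∂q.
∂J/∂p = -3p(p - 2); at p=3 this is -9, so p increases.
∂J/∂q = 12q(q - 2)(q + 3); at q=-1 this is 72, so q decreases.
The p-coordinate has no critical point in that direction and runs off to infinity.

diverges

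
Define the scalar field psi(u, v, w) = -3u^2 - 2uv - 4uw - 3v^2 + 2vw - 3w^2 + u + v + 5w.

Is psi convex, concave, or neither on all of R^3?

concave

psi is quadratic, so its Hessian is the constant matrix H = [[-6, -2, -4], [-2, -6, 2], [-4, 2, -6]].
Leading principal minors: -6, 32, -40.
Signs alternate −, +, − ⇒ H ≺ 0 ⇒ concave.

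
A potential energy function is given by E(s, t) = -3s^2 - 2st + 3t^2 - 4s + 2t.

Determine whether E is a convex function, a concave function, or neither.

E is quadratic, so its Hessian is the constant matrix H = [[-6, -2], [-2, 6]].
det(H) = -40, tr(H) = 0.
det(H) < 0, so H is indefinite: neither convex nor concave.

neither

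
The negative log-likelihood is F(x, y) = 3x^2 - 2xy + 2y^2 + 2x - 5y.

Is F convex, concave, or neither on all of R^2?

F is quadratic, so its Hessian is the constant matrix H = [[6, -2], [-2, 4]].
det(H) = 20, tr(H) = 10.
det(H) > 0 and tr(H) > 0, so H is positive definite everywhere: convex.

convex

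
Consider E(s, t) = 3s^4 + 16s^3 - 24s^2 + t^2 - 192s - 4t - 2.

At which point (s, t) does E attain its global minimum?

(2, 2)

E(s,t) separates as P(s) + Q(t) − 2, so its minimum is min P + min Q − 2.
P'(s) = 12(s - 2)(s + 2)(s + 4) vanishes at s ∈ {-4, -2, 2}; Q'(t) = 2(t - 2) vanishes at t ∈ {2}.
Local minima of P (where P''>0): P(-4)=128, P(2)=-304. Local minima of Q: Q(2)=-4.
So the global minimum of E is P(2) + Q(2) − 2 = -304 − 4 − 2 = -310, attained at (2, 2).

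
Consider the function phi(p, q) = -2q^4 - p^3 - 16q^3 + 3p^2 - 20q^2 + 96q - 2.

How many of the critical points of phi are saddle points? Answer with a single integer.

phi separates as a function of p plus a function of q, so ∇phi=0 decouples.
∂phi/∂p = -3p(p - 2) = 0 at p ∈ {0, 2}; ∂phi/∂q = -8(q - 1)(q + 3)(q + 4) = 0 at q ∈ {-4, -3, 1}.
The Hessian is diagonal: diag(phi_pp, phi_qq). Second derivatives: phi_pp(0)=6, phi_pp(2)=-6; phi_qq(-4)=-40, phi_qq(-3)=32, phi_qq(1)=-160.
Saddle points occur where the two diagonal entries have opposite signs: (0, -4), (0, 1), (2, -3). Count: 3.

3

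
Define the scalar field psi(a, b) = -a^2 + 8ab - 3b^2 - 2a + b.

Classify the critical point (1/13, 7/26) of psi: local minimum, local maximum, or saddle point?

The Hessian of psi is constant: H = [[-2, 8], [8, -6]].
det(H) = (-2)·(-6) − 8² = -52.
Since det(H) < 0, H is indefinite and the critical point is a saddle point.

saddle point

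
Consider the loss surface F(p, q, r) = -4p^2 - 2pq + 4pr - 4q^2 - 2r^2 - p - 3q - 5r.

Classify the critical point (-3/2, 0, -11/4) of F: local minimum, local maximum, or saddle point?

local maximum

The Hessian is constant: H = [[-8, -2, 4], [-2, -8, 0], [4, 0, -4]].
Leading principal minors: Δ₁ = -8, Δ₂ = 60, Δ₃ = -112.
The minors alternate sign starting negative (−, +, −), so H is negative definite: a local maximum.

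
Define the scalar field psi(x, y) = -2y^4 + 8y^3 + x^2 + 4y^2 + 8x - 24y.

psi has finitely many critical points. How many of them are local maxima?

psi separates as a function of x plus a function of y, so ∇psi=0 decouples.
∂psi/∂x = 2(x + 4) = 0 at x ∈ {-4}; ∂psi/∂y = -8(y - 3)(y - 1)(y + 1) = 0 at y ∈ {-1, 1, 3}.
The Hessian is diagonal: diag(psi_xx, psi_yy). Second derivatives: psi_xx(-4)=2; psi_yy(-1)=-64, psi_yy(1)=32, psi_yy(3)=-64.
Local maxima occur where both diagonal entries negative: none. Count: 0.

0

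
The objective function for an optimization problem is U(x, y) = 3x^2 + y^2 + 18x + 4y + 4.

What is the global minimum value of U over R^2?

U(x,y) separates as P(x) + Q(y) + 4, so its minimum is min P + min Q + 4.
P'(x) = 6x + 18 vanishes at x ∈ {-3}; Q'(y) = 2y + 4 vanishes at y ∈ {-2}.
Local minima of P (where P''>0): P(-3)=-27. Local minima of Q: Q(-2)=-4.
So the global minimum of U is P(-3) + Q(-2) + 4 = -27 − 4 + 4 = -27, attained at (-3, -2).

-27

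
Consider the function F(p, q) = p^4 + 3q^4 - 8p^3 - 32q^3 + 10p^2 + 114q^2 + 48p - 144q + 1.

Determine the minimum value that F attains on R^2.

F(p,q) separates as A(p) + B(q) + 1, so its minimum is min A + min B + 1.
A'(p) = 4(p - 4)(p - 3)(p + 1) vanishes at p ∈ {-1, 3, 4}; B'(q) = 12(q - 4)(q - 3)(q - 1) vanishes at q ∈ {1, 3, 4}.
Local minima of A (where A''>0): A(-1)=-29, A(4)=96. Local minima of B: B(1)=-59, B(4)=-32.
So the global minimum of F is A(-1) + B(1) + 1 = -29 − 59 + 1 = -87, attained at (-1, 1).

-87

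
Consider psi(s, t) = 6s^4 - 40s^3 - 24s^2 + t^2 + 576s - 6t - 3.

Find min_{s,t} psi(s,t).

-844

psi(s,t) separates as P(s) + Q(t) − 3, so its minimum is min P + min Q − 3.
P'(s) = 24(s - 4)(s - 3)(s + 2) vanishes at s ∈ {-2, 3, 4}; Q'(t) = 2(t - 3) vanishes at t ∈ {3}.
Local minima of P (where P''>0): P(-2)=-832, P(4)=896. Local minima of Q: Q(3)=-9.
So the global minimum of psi is P(-2) + Q(3) − 3 = -832 − 9 − 3 = -844, attained at (-2, 3).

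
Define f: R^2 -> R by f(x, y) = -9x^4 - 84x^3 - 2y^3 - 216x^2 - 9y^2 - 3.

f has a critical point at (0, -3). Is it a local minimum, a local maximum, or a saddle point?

saddle point

The mixed partial ∂²f/∂x∂y is 0, so the Hessian at any point is diag(f_xx, f_yy) = diag(-36(3x^2 + 14x + 12), -6(2y + 3)).
At (0, -3): H = diag(-432, 18).
The eigenvalues have opposite signs, so H is indefinite: a saddle point.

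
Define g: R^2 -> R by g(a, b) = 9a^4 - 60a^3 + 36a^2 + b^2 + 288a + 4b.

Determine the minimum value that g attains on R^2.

g(a,b) separates as P(a) + Q(b), so its minimum is min P + min Q.
P'(a) = 36(a - 4)(a - 2)(a + 1) vanishes at a ∈ {-1, 2, 4}; Q'(b) = 2b + 4 vanishes at b ∈ {-2}.
Local minima of P (where P''>0): P(-1)=-183, P(4)=192. Local minima of Q: Q(-2)=-4.
So the global minimum of g is P(-1) + Q(-2) = -183 − 4 = -187, attained at (-1, -2).

-187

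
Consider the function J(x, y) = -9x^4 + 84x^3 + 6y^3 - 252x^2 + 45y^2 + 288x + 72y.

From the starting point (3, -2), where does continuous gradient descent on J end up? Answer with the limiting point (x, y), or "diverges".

J is separable, so gradient descent decouples: x follows -∂J/∂x, y follows -∂J/∂y.
∂J/∂x = -36(x - 4)(x - 2)(x - 1); at x=3 this is 72, so x decreases.
∂J/∂y = 18(y + 1)(y + 4); at y=-2 this is -36, so y increases.
x converges to its nearest critical value 2 (a local min of the x-part); y converges to -1. The iterate converges to (2, -1).

(2, -1)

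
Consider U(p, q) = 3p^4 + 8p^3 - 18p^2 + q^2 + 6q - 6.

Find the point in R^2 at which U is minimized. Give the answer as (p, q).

(-3, -3)

U(p,q) separates as A(p) + B(q) − 6, so its minimum is min A + min B − 6.
A'(p) = 12p(p - 1)(p + 3) vanishes at p ∈ {-3, 0, 1}; B'(q) = 2q + 6 vanishes at q ∈ {-3}.
Local minima of A (where A''>0): A(-3)=-135, A(1)=-7. Local minima of B: B(-3)=-9.
So the global minimum of U is A(-3) + B(-3) − 6 = -135 − 9 − 6 = -150, attained at (-3, -3).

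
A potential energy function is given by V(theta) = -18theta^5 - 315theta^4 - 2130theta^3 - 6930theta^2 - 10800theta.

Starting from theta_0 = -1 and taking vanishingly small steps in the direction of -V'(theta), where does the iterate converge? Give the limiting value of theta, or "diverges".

V'(theta) = -90(theta + 2)(theta + 3)(theta + 4)(theta + 5), so V'(-1) = -2160.
Gradient descent moves in the -V' direction, i.e. theta is increasing.
There is no critical point above theta=-1, and V' keeps the same sign, so the iterate runs off to +∞.

diverges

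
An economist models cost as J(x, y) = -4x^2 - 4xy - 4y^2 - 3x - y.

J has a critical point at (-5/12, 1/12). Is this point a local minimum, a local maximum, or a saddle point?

local maximum

The Hessian of J is constant: H = [[-8, -4], [-4, -8]].
det(H) = (-8)·(-8) − (-4)² = 48.
det(H) > 0 and tr(H) = -16 < 0, so H is negative definite and the point is a local maximum.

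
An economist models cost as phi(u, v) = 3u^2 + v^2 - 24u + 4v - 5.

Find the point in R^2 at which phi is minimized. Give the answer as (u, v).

phi(u,v) separates as P(u) + Q(v) − 5, so its minimum is min P + min Q − 5.
P'(u) = 6u - 24 vanishes at u ∈ {4}; Q'(v) = 2v + 4 vanishes at v ∈ {-2}.
Local minima of P (where P''>0): P(4)=-48. Local minima of Q: Q(-2)=-4.
So the global minimum of phi is P(4) + Q(-2) − 5 = -48 − 4 − 5 = -57, attained at (4, -2).

(4, -2)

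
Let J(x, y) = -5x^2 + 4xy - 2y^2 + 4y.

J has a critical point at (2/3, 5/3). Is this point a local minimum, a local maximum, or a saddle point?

local maximum

The Hessian of J is constant: H = [[-10, 4], [4, -4]].
det(H) = (-10)·(-4) − 4² = 24.
det(H) > 0 and tr(H) = -14 < 0, so H is negative definite and the point is a local maximum.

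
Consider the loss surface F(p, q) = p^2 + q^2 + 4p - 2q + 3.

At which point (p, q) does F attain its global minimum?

(-2, 1)

F(p,q) separates as A(p) + B(q) + 3, so its minimum is min A + min B + 3.
A'(p) = 2p + 4 vanishes at p ∈ {-2}; B'(q) = 2q - 2 vanishes at q ∈ {1}.
Local minima of A (where A''>0): A(-2)=-4. Local minima of B: B(1)=-1.
So the global minimum of F is A(-2) + B(1) + 3 = -4 − 1 + 3 = -2, attained at (-2, 1).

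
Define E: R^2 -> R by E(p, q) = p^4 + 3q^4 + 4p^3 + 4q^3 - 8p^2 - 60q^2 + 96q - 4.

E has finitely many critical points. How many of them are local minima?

4

E separates as a function of p plus a function of q, so ∇E=0 decouples.
∂E/∂p = 4p(p - 1)(p + 4) = 0 at p ∈ {-4, 0, 1}; ∂E/∂q = 12(q - 2)(q - 1)(q + 4) = 0 at q ∈ {-4, 1, 2}.
The Hessian is diagonal: diag(E_pp, E_qq). Second derivatives: E_pp(-4)=80, E_pp(0)=-16, E_pp(1)=20; E_qq(-4)=360, E_qq(1)=-60, E_qq(2)=72.
Local minima occur where both diagonal entries positive: (-4, -4), (-4, 2), (1, -4), (1, 2). Count: 4.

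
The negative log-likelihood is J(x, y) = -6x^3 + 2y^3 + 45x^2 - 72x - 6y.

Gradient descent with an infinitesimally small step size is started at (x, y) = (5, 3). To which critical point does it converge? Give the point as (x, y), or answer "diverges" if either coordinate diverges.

J is separable, so gradient descent decouples: x follows -∂J/∂x, y follows -∂J/∂y.
∂J/∂x = -18(x - 4)(x - 1); at x=5 this is -72, so x increases.
∂J/∂y = 6(y - 1)(y + 1); at y=3 this is 48, so y decreases.
The x-coordinate has no critical point in that direction and runs off to infinity.

diverges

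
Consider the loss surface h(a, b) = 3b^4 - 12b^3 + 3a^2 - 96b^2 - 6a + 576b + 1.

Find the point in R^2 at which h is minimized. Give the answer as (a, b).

(1, -4)

h(a,b) separates as P(a) + Q(b) + 1, so its minimum is min P + min Q + 1.
P'(a) = 6a - 6 vanishes at a ∈ {1}; Q'(b) = 12(b - 4)(b - 3)(b + 4) vanishes at b ∈ {-4, 3, 4}.
Local minima of P (where P''>0): P(1)=-3. Local minima of Q: Q(-4)=-2304, Q(4)=768.
So the global minimum of h is P(1) + Q(-4) + 1 = -3 − 2304 + 1 = -2306, attained at (1, -4).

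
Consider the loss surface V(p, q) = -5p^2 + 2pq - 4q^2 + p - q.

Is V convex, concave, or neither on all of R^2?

concave

V is quadratic, so its Hessian is the constant matrix H = [[-10, 2], [2, -8]].
det(H) = 76, tr(H) = -18.
det(H) > 0 and tr(H) < 0, so H is negative definite everywhere: concave.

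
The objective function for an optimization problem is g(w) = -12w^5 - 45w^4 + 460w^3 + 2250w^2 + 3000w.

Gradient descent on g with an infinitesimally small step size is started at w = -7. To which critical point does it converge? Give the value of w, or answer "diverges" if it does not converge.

g'(w) = -60(w - 5)(w + 1)(w + 2)(w + 5), so g'(-7) = -43200.
Gradient descent moves in the -g' direction, i.e. w is increasing.
The nearest critical point in that direction is w = -5, where g'' = 7200 > 0 (a local minimum). The iterate converges there.

-5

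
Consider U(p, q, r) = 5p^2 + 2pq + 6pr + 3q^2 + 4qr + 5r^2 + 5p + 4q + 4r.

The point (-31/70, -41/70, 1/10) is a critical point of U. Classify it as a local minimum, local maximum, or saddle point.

local minimum

The Hessian is constant: H = [[10, 2, 6], [2, 6, 4], [6, 4, 10]].
Leading principal minors: Δ₁ = 10, Δ₂ = 56, Δ₃ = 280.
All leading minors are positive, so H is positive definite: a local minimum.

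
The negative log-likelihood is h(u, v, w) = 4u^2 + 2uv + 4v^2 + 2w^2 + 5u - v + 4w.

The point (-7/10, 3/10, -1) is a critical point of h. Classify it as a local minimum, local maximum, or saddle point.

local minimum

The Hessian is constant: H = [[8, 2, 0], [2, 8, 0], [0, 0, 4]].
Leading principal minors: Δ₁ = 8, Δ₂ = 60, Δ₃ = 240.
All leading minors are positive, so H is positive definite: a local minimum.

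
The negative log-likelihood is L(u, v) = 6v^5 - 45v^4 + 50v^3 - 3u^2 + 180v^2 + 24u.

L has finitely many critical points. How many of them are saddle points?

2

L separates as a function of u plus a function of v, so ∇L=0 decouples.
∂L/∂u = -6(u - 4) = 0 at u ∈ {4}; ∂L/∂v = 30v(v - 4)(v - 3)(v + 1) = 0 at v ∈ {-1, 0, 3, 4}.
The Hessian is diagonal: diag(L_uu, L_vv). Second derivatives: L_uu(4)=-6; L_vv(-1)=-600, L_vv(0)=360, L_vv(3)=-360, L_vv(4)=600.
Saddle points occur where the two diagonal entries have opposite signs: (4, 0), (4, 4). Count: 2.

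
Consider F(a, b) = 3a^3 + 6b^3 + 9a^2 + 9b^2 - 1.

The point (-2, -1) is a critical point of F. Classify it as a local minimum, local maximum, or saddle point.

The mixed partial ∂²F/∂a∂b is 0, so the Hessian at any point is diag(F_aa, F_bb) = diag(18(a + 1), 18(2b + 1)).
At (-2, -1): H = diag(-18, -18).
Both eigenvalues are negative, so H is negative definite: a local maximum.

local maximum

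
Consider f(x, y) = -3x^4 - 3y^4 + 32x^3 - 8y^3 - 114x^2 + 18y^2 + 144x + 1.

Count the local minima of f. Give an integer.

1

f separates as a function of x plus a function of y, so ∇f=0 decouples.
∂f/∂x = -12(x - 4)(x - 3)(x - 1) = 0 at x ∈ {1, 3, 4}; ∂f/∂y = -12y(y - 1)(y + 3) = 0 at y ∈ {-3, 0, 1}.
The Hessian is diagonal: diag(f_xx, f_yy). Second derivatives: f_xx(1)=-72, f_xx(3)=24, f_xx(4)=-36; f_yy(-3)=-144, f_yy(0)=36, f_yy(1)=-48.
Local minima occur where both diagonal entries positive: (3, 0). Count: 1.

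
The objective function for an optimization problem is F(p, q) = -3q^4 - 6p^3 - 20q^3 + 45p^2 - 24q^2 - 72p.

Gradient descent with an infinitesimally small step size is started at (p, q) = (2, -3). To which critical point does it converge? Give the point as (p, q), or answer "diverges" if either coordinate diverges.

(1, -1)

F is separable, so gradient descent decouples: p follows -∂F/∂p, q follows -∂F/∂q.
∂F/∂p = -18(p - 4)(p - 1); at p=2 this is 36, so p decreases.
∂F/∂q = -12q(q + 1)(q + 4); at q=-3 this is -72, so q increases.
p converges to its nearest critical value 1 (a local min of the p-part); q converges to -1. The iterate converges to (1, -1).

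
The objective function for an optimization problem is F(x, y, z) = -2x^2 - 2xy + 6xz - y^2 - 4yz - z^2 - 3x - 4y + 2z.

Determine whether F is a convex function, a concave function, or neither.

F is quadratic, so its Hessian is the constant matrix H = [[-4, -2, 6], [-2, -2, -4], [6, -4, -2]].
Leading principal minors: -4, 4, 224.
Neither pattern holds ⇒ H is indefinite ⇒ neither convex nor concave.

neither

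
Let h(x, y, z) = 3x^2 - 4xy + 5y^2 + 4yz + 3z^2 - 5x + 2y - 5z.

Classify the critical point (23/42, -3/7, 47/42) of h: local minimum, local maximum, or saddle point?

The Hessian is constant: H = [[6, -4, 0], [-4, 10, 4], [0, 4, 6]].
Leading principal minors: Δ₁ = 6, Δ₂ = 44, Δ₃ = 168.
All leading minors are positive, so H is positive definite: a local minimum.

local minimum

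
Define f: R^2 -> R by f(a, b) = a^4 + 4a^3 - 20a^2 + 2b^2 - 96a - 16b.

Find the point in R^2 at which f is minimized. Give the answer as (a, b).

(3, 4)

f(a,b) separates as P(a) + Q(b), so its minimum is min P + min Q.
P'(a) = 4(a - 3)(a + 2)(a + 4) vanishes at a ∈ {-4, -2, 3}; Q'(b) = 4b - 16 vanishes at b ∈ {4}.
Local minima of P (where P''>0): P(-4)=64, P(3)=-279. Local minima of Q: Q(4)=-32.
So the global minimum of f is P(3) + Q(4) = -279 − 32 = -311, attained at (3, 4).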